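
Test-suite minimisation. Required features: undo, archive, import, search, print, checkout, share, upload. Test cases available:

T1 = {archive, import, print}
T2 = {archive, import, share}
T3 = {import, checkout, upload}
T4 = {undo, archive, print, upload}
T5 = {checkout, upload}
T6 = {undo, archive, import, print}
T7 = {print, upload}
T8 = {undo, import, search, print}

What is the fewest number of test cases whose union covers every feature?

T2, T3, T8 together cover {undo, archive, import, search, print, checkout, share, upload} — every feature.
No 2 of the 8 test cases cover everything (all 28 pairs fall short), so 3 is minimum.
Greedy (largest uncovered first) would take T4, T2, T3, T8 — 4 test cases — but 3 suffice.

3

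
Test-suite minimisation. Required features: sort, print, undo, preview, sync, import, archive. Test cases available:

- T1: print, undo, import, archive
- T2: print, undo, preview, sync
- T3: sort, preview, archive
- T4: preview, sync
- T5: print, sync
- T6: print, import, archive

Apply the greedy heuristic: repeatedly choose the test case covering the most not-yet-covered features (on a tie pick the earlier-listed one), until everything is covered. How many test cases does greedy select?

Pick 1: T1 covers 4 new features (print, undo, import, archive).
Pick 2: T2 covers 2 new features (preview, sync).
Pick 3: T3 covers 1 new features (sort).
Greedy uses 3 test cases.

3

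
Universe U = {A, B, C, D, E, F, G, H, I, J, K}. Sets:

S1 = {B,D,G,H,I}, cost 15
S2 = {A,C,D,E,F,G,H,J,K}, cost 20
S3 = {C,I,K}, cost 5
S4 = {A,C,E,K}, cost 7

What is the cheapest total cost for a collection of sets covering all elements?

35

S1, S2 cover every element at cost 15 + 20 = 35.
Any cover uses at least 2 sets; among all covering selections none totals below 35.
Greedy by coverage-per-cost would pick S3, S2, S1 for 40 — worse than the optimum 35.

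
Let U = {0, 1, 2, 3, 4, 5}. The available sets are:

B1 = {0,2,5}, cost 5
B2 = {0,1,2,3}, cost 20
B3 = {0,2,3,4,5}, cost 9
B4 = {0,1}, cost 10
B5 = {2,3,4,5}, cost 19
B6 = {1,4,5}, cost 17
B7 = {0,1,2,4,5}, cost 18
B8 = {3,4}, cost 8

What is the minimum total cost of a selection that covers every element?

B3, B4 cover every element at cost 9 + 10 = 19.
Any cover uses at least 2 sets; among all covering selections none totals below 19.
Greedy by coverage-per-cost would pick B1, B8, B4 for 23 — worse than the optimum 19.

19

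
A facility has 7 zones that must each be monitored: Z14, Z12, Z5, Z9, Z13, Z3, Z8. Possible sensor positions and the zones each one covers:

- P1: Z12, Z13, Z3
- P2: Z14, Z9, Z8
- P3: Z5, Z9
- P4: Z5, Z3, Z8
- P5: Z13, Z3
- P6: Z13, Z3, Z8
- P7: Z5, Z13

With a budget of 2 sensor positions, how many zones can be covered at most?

6

Choosing P1, P2 covers {Z14, Z12, Z9, Z13, Z3, Z8} — 6 zones.
No choice of 2 sensor positions does better; here Z5 is left uncovered.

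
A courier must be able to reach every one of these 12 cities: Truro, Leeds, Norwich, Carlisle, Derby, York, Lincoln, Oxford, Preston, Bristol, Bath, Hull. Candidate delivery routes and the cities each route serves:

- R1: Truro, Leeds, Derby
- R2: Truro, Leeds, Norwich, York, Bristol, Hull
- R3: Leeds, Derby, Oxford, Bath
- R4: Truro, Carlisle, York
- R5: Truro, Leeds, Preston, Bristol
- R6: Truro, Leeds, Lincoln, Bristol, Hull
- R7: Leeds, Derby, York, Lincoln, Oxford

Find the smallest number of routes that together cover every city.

5

R2, R3, R4, R5, R6 together cover {Truro, Leeds, Norwich, Carlisle, Derby, York, Lincoln, Oxford, Preston, Bristol, Bath, Hull} — every city.
No 4 of the 7 routes cover everything (all 35 size-4 selections fall short), so 5 is minimum.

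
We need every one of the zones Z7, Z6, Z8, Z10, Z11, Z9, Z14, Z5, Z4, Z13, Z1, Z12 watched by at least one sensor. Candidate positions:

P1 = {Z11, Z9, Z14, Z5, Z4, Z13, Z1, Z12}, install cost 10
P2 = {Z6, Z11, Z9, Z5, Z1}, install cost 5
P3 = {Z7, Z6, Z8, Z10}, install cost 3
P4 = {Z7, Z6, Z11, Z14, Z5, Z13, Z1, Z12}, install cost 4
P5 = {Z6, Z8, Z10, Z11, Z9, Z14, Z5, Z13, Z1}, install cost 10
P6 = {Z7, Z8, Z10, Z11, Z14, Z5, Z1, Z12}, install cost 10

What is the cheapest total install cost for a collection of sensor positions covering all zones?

P1, P3 cover every zone at install cost 10 + 3 = 13.
Any cover uses at least 2 sensor positions; among all covering selections none totals below 13.

13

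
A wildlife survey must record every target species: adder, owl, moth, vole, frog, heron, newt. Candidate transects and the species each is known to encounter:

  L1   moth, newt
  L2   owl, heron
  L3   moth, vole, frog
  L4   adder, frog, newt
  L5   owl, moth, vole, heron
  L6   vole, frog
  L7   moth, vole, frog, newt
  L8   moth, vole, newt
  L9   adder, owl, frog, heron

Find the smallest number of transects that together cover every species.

L4, L5 together cover {adder, owl, moth, vole, frog, heron, newt} — every species.
No single transect contains all 7 species, so 2 is optimal.

2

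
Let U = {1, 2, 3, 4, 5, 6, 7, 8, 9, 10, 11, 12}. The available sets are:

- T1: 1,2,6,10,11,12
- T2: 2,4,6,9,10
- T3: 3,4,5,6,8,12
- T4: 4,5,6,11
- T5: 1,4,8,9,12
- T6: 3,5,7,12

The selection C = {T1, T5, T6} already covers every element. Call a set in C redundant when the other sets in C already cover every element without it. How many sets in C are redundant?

0

Drop T1: 2, 6, 10, 11 uncovered — not redundant.
Drop T5: 4, 8, 9 uncovered — not redundant.
Drop T6: 3, 5, 7 uncovered — not redundant.
None of the sets in C is redundant.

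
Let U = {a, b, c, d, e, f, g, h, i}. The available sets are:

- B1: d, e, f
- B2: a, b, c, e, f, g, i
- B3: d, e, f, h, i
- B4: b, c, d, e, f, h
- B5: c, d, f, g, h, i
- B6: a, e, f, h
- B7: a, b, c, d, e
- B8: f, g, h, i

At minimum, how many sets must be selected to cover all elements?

B2, B3 together cover {a, b, c, d, e, f, g, h, i} — every element.
No single set contains all 9 elements, so 2 is optimal.

2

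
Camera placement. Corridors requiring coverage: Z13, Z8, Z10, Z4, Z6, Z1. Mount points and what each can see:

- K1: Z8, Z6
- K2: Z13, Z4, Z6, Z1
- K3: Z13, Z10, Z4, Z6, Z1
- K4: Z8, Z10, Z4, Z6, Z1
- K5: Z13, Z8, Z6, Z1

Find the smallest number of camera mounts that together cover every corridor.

2

K1, K3 together cover {Z13, Z8, Z10, Z4, Z6, Z1} — every corridor.
No single camera mount contains all 6 corridors, so 2 is optimal.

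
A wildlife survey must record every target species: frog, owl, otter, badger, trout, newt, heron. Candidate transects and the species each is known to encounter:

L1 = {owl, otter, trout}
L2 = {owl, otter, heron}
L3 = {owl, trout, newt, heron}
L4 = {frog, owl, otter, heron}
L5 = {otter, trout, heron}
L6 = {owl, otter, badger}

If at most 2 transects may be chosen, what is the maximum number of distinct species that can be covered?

6

Choosing L3, L4 covers {frog, owl, otter, trout, newt, heron} — 6 species.
No choice of 2 transects does better; here badger is left uncovered.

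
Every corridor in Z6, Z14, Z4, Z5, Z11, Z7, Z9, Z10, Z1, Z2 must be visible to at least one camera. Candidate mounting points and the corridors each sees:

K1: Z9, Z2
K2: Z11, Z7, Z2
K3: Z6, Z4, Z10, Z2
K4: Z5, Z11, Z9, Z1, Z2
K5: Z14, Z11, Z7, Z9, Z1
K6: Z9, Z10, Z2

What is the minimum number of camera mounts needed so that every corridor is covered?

K3, K4, K5 together cover {Z6, Z14, Z4, Z5, Z11, Z7, Z9, Z10, Z1, Z2} — every corridor.
No 2 of the 6 camera mounts cover everything (all 15 pairs fall short), so 3 is minimum.

3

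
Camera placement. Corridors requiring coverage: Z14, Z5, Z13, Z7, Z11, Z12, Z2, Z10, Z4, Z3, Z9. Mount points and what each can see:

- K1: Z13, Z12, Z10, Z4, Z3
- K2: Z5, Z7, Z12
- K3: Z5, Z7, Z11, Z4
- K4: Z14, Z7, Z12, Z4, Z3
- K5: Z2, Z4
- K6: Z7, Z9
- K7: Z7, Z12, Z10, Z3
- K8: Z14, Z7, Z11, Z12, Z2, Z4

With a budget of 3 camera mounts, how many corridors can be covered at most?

Choosing K1, K2, K8 covers {Z14, Z5, Z13, Z7, Z11, Z12, Z2, Z10, Z4, Z3} — 10 corridors.
No choice of 3 camera mounts does better; here Z9 is left uncovered.

10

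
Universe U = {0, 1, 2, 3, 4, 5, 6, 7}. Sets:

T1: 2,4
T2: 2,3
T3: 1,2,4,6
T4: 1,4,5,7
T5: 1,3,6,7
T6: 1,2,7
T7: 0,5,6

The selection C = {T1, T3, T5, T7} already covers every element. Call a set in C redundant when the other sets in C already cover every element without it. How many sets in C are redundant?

Drop T1: the rest still cover every element — redundant.
Drop T3: the rest still cover every element — redundant.
Drop T5: 3, 7 uncovered — not redundant.
Drop T7: 0, 5 uncovered — not redundant.
2 redundant: T1, T3.

2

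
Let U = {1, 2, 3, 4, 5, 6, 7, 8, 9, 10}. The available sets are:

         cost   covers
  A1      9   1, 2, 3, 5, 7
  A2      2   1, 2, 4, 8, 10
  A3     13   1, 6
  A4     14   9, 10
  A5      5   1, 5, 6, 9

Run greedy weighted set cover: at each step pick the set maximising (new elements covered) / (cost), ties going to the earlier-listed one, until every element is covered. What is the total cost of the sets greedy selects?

16

Pick 1: A2 adds 5 new (1, 2, 4, 8, 10) at cost 2 (ratio 5/2).
Pick 2: A5 adds 3 new (5, 6, 9) at cost 5 (ratio 3/5).
Pick 3: A1 adds 2 new (3, 7) at cost 9 (ratio 2/9).
Greedy total cost: 2 + 5 + 9 = 16.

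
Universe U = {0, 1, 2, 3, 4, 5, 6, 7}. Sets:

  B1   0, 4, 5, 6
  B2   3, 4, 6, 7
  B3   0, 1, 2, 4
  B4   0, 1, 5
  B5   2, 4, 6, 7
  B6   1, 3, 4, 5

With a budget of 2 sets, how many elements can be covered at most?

7

Choosing B2, B3 covers {0, 1, 2, 3, 4, 6, 7} — 7 elements.
No choice of 2 sets does better; here 5 is left uncovered.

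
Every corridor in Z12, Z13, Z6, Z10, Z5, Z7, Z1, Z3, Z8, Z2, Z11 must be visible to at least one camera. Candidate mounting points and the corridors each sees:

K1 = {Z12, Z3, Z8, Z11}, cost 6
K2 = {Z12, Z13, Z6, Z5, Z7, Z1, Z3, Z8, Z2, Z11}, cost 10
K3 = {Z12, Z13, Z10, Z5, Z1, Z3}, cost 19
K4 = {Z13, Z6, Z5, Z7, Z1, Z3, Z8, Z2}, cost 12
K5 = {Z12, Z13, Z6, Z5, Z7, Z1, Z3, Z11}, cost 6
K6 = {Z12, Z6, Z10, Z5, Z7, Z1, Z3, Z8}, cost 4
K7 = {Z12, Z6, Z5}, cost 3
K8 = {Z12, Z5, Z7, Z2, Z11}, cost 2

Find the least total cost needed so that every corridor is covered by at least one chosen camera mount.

12

K5, K6, K8 cover every corridor at cost 6 + 4 + 2 = 12.
Any cover uses at least 2 camera mounts; among all covering selections none totals below 12.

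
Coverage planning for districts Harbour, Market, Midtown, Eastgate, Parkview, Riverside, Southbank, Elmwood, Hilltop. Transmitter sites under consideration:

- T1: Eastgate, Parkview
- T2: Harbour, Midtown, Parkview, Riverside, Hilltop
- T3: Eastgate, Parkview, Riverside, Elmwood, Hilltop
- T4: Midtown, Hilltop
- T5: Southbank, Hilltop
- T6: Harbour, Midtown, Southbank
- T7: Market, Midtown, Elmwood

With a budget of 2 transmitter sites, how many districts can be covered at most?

8

Choosing T3, T6 covers {Harbour, Midtown, Eastgate, Parkview, Riverside, Southbank, Elmwood, Hilltop} — 8 districts.
No choice of 2 transmitter sites does better; here Market is left uncovered.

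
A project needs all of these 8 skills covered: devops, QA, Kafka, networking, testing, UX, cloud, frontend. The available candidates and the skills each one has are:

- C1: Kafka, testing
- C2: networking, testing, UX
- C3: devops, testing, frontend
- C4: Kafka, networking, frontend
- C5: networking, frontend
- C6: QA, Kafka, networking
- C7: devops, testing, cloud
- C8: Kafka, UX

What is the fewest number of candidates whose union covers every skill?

C2, C3, C6, C7 together cover {devops, QA, Kafka, networking, testing, UX, cloud, frontend} — every skill.
No 3 of the 8 candidates cover everything (all 56 triples fall short), so 4 is minimum.

4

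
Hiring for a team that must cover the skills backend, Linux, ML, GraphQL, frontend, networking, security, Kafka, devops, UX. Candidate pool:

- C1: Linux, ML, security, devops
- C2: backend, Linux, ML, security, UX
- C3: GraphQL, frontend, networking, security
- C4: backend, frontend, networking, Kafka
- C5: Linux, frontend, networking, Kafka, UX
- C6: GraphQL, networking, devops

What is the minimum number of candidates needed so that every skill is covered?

3

C2, C4, C6 together cover {backend, Linux, ML, GraphQL, frontend, networking, security, Kafka, devops, UX} — every skill.
No 2 of the 6 candidates cover everything (all 15 pairs fall short), so 3 is minimum.
Greedy (largest uncovered first) would take C2, C3, C1, C4 — 4 candidates — but 3 suffice.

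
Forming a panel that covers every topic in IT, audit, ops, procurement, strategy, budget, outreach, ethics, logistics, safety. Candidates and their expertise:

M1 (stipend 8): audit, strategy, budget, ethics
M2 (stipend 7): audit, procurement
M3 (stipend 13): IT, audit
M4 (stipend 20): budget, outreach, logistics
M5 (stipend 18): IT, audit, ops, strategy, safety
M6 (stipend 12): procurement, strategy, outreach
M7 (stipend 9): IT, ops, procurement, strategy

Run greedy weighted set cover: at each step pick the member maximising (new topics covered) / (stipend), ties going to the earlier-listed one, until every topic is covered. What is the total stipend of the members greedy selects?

Pick 1: M1 adds 4 new (audit, strategy, budget, ethics) at stipend 8 (ratio 4/8).
Pick 2: M7 adds 3 new (IT, ops, procurement) at stipend 9 (ratio 3/9).
Pick 3: M4 adds 2 new (outreach, logistics) at stipend 20 (ratio 2/20).
Pick 4: M5 adds 1 new (safety) at stipend 18 (ratio 1/18).
Greedy total stipend: 8 + 9 + 20 + 18 = 55. (The true optimum is 53, so greedy overshoots here.)

55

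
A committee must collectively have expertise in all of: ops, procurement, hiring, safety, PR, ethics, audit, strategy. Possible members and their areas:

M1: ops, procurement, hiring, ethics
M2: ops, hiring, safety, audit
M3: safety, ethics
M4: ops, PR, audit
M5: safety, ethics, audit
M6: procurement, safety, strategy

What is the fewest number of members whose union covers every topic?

M1, M4, M6 together cover {ops, procurement, hiring, safety, PR, ethics, audit, strategy} — every topic.
No 2 of the 6 members cover everything (all 15 pairs fall short), so 3 is minimum.
Greedy (largest uncovered first) would take M1, M2, M4, M6 — 4 members — but 3 suffice.

3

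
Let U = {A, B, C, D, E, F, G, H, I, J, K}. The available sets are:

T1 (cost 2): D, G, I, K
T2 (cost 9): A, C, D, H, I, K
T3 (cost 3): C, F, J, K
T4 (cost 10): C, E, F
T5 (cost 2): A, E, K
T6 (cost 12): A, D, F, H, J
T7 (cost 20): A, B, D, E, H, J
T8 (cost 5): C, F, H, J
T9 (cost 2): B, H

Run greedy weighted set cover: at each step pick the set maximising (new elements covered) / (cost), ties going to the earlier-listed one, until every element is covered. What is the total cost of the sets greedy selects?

Pick 1: T1 adds 4 new (D, G, I, K) at cost 2 (ratio 4/2).
Pick 2: T3 adds 3 new (C, F, J) at cost 3 (ratio 3/3).
Pick 3: T5 adds 2 new (A, E) at cost 2 (ratio 2/2).
Pick 4: T9 adds 2 new (B, H) at cost 2 (ratio 2/2).
Greedy total cost: 2 + 3 + 2 + 2 = 9.

9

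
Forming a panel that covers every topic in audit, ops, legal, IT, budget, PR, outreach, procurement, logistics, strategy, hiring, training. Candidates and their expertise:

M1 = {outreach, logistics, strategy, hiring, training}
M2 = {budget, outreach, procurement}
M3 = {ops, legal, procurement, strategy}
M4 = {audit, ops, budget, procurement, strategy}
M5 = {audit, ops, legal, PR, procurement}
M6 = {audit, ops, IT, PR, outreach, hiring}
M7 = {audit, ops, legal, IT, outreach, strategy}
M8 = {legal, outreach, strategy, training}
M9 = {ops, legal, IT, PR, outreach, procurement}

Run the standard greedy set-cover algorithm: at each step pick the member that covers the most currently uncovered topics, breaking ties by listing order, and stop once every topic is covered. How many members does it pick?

4

Pick 1: M6 covers 6 new topics (audit, ops, IT, PR, outreach, hiring).
Pick 2: M1 covers 3 new topics (logistics, strategy, training).
Pick 3: M2 covers 2 new topics (budget, procurement).
Pick 4: M3 covers 1 new topics (legal).
Greedy uses 4 members. (The true minimum is 3.)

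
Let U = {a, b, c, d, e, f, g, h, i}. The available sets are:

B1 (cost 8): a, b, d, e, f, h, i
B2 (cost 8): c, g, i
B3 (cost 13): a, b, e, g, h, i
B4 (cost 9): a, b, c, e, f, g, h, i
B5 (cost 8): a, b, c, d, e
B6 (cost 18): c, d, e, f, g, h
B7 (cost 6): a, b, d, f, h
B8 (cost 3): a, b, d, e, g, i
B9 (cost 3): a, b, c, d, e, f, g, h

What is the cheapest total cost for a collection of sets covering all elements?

6

B8, B9 cover every element at cost 3 + 3 = 6.
Any cover uses at least 2 sets; among all covering selections none totals below 6.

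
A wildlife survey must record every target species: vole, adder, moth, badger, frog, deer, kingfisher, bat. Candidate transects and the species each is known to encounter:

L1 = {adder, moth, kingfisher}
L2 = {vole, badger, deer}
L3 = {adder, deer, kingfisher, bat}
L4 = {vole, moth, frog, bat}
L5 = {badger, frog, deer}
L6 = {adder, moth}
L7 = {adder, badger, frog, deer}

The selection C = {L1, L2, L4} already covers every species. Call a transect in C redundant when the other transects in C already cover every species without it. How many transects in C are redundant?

0

Drop L1: adder, kingfisher uncovered — not redundant.
Drop L2: badger, deer uncovered — not redundant.
Drop L4: frog, bat uncovered — not redundant.
None of the transects in C is redundant.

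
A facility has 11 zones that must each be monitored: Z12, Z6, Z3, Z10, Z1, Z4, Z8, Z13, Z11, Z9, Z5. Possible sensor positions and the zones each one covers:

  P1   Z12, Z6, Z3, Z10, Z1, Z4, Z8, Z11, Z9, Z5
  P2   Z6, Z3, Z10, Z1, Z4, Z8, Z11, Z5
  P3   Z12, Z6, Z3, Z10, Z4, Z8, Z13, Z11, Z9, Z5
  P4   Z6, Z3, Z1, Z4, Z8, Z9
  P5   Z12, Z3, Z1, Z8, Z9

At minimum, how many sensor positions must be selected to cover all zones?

2

P1, P3 together cover {Z12, Z6, Z3, Z10, Z1, Z4, Z8, Z13, Z11, Z9, Z5} — every zone.
No single sensor position contains all 11 zones, so 2 is optimal.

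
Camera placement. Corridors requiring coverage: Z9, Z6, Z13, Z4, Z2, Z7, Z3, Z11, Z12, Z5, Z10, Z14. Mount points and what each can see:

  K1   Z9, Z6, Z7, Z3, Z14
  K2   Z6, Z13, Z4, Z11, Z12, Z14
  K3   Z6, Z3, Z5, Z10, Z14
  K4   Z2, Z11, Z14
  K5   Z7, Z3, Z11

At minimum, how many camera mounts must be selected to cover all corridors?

4

K1, K2, K3, K4 together cover {Z9, Z6, Z13, Z4, Z2, Z7, Z3, Z11, Z12, Z5, Z10, Z14} — every corridor.
No 3 of the 5 camera mounts cover everything (all 10 triples fall short), so 4 is minimum.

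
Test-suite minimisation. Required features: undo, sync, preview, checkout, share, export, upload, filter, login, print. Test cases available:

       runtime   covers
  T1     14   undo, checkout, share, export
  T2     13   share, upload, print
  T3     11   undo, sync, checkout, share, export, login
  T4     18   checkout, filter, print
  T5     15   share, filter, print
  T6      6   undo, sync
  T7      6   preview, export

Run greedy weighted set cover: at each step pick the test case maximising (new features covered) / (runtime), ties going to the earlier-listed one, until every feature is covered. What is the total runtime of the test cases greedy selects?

45

Pick 1: T3 adds 6 new (undo, sync, checkout, share, export, login) at runtime 11 (ratio 6/11).
Pick 2: T7 adds 1 new (preview) at runtime 6 (ratio 1/6).
Pick 3: T2 adds 2 new (upload, print) at runtime 13 (ratio 2/13).
Pick 4: T5 adds 1 new (filter) at runtime 15 (ratio 1/15).
Greedy total runtime: 11 + 6 + 13 + 15 = 45.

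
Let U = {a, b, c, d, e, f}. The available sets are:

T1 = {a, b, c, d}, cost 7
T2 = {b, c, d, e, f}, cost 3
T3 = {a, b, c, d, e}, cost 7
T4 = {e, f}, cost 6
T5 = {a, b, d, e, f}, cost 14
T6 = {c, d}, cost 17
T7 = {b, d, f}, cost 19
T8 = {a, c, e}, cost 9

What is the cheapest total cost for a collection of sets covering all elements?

T1, T2 cover every element at cost 7 + 3 = 10.
Any cover uses at least 2 sets; among all covering selections none totals below 10.

10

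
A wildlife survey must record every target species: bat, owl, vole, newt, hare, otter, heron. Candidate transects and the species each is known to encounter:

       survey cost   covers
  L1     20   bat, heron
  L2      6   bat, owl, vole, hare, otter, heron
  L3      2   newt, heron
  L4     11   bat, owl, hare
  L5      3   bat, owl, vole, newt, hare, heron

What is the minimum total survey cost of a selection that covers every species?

L2, L3 cover every species at survey cost 6 + 2 = 8.
Any cover uses at least 2 transects; among all covering selections none totals below 8.
Greedy by coverage-per-survey cost would pick L5, L2 for 9 — worse than the optimum 8.

8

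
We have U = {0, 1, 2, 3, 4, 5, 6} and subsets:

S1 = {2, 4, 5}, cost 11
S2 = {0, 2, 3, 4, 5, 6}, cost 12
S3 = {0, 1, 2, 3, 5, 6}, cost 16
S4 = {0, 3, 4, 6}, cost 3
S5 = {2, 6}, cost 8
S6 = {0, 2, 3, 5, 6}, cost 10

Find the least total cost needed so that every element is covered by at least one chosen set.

19

S3, S4 cover every element at cost 16 + 3 = 19.
Any cover uses at least 2 sets; among all covering selections none totals below 19.
Greedy by coverage-per-cost would pick S4, S6, S3 for 29 — worse than the optimum 19.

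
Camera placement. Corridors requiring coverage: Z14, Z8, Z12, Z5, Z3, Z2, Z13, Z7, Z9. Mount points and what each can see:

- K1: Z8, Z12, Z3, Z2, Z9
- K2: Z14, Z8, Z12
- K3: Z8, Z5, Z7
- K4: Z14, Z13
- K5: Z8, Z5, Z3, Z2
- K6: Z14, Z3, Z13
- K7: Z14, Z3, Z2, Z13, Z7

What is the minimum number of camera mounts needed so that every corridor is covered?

3

K1, K3, K4 together cover {Z14, Z8, Z12, Z5, Z3, Z2, Z13, Z7, Z9} — every corridor.
No 2 of the 7 camera mounts cover everything (all 21 pairs fall short), so 3 is minimum.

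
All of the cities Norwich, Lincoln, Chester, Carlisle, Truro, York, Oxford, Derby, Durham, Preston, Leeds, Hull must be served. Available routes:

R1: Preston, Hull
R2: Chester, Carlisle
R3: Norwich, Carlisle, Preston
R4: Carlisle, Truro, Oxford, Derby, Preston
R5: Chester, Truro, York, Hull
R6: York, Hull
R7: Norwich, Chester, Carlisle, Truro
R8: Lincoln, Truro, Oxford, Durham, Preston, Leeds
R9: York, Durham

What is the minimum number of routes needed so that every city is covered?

R3, R4, R5, R8 together cover {Norwich, Lincoln, Chester, Carlisle, Truro, York, Oxford, Derby, Durham, Preston, Leeds, Hull} — every city.
No 3 of the 9 routes cover everything (all 84 triples fall short), so 4 is minimum.

4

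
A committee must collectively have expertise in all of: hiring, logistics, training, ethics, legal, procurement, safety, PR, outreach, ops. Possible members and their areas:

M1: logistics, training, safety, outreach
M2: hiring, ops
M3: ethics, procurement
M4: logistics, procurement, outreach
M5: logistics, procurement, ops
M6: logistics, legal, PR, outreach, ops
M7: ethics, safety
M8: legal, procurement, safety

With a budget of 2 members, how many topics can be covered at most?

7

Choosing M1, M6 covers {logistics, training, legal, safety, PR, outreach, ops} — 7 topics.
No choice of 2 members does better; here hiring, ethics, procurement are left uncovered.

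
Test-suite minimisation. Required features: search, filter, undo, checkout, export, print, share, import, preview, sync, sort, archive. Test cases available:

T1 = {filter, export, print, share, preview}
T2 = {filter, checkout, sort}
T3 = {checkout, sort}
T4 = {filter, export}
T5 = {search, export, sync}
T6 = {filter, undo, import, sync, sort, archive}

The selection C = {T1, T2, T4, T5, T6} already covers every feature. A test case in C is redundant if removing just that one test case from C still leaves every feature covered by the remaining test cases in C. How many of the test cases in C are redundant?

1

Drop T1: print, share, preview uncovered — not redundant.
Drop T2: checkout uncovered — not redundant.
Drop T4: the rest still cover every feature — redundant.
Drop T5: search uncovered — not redundant.
Drop T6: undo, import, archive uncovered — not redundant.
1 redundant: T4.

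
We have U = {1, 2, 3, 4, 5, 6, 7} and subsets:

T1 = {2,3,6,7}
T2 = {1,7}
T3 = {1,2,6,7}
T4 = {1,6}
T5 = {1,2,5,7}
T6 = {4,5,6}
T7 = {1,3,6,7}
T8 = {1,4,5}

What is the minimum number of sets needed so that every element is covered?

2

T1, T8 together cover {1, 2, 3, 4, 5, 6, 7} — every element.
No single set contains all 7 elements, so 2 is optimal.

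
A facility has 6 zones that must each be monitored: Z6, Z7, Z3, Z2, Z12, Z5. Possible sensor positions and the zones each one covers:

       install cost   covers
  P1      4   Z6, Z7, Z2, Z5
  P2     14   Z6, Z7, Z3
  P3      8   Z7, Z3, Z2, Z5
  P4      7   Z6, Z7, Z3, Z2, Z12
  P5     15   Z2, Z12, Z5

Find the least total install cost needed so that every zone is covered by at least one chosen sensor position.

11

P1, P4 cover every zone at install cost 4 + 7 = 11.
Any cover uses at least 2 sensor positions; among all covering selections none totals below 11.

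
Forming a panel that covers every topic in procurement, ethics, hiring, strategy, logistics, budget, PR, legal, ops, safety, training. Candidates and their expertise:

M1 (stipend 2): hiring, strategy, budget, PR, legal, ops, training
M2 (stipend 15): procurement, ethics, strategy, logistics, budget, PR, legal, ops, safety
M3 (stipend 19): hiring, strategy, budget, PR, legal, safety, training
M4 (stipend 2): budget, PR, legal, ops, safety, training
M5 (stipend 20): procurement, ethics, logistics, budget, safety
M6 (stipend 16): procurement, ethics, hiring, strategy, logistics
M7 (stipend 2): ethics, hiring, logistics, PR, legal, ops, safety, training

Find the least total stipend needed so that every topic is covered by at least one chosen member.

17

M1, M2 cover every topic at stipend 2 + 15 = 17.
Any cover uses at least 2 members; among all covering selections none totals below 17.
Greedy by coverage-per-stipend would pick M7, M1, M2 for 19 — worse than the optimum 17.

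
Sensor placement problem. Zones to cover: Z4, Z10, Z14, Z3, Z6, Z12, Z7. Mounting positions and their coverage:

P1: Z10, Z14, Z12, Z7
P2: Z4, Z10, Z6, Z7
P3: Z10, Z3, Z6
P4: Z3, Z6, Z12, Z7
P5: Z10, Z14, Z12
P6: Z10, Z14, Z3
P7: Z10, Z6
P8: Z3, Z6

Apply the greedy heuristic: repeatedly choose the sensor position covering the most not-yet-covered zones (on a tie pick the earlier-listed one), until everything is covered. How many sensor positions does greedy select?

Pick 1: P1 covers 4 new zones (Z10, Z14, Z12, Z7).
Pick 2: P2 covers 2 new zones (Z4, Z6).
Pick 3: P3 covers 1 new zones (Z3).
Greedy uses 3 sensor positions.

3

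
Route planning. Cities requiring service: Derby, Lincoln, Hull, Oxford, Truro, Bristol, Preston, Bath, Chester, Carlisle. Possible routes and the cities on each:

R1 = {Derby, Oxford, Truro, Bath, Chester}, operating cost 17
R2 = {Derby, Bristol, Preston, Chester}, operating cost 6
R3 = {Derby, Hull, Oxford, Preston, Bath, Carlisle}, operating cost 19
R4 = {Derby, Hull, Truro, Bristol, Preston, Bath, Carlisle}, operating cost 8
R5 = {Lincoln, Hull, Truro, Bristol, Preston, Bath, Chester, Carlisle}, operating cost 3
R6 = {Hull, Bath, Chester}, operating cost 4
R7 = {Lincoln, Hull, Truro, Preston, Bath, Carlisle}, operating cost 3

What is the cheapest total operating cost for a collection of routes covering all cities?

R1, R5 cover every city at operating cost 17 + 3 = 20.
Any cover uses at least 2 routes; among all covering selections none totals below 20.
Greedy by coverage-per-operating cost would pick R5, R2, R1 for 26 — worse than the optimum 20.

20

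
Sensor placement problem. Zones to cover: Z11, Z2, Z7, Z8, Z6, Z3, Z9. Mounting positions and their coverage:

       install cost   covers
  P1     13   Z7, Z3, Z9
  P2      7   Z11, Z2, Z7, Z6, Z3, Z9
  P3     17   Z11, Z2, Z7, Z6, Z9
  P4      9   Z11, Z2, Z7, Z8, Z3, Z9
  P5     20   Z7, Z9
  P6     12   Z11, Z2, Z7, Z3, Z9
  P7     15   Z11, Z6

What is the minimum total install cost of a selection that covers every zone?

P2, P4 cover every zone at install cost 7 + 9 = 16.
Any cover uses at least 2 sensor positions; among all covering selections none totals below 16.

16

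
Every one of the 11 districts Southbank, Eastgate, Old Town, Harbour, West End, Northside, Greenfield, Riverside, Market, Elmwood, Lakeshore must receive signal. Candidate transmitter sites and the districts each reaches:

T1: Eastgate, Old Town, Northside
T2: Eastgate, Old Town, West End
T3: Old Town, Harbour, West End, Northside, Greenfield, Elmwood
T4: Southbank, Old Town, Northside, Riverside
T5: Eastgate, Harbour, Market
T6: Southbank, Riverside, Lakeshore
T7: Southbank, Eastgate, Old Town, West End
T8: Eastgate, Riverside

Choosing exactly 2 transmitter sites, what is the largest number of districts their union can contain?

Choosing T3, T6 covers {Southbank, Old Town, Harbour, West End, Northside, Greenfield, Riverside, Elmwood, Lakeshore} — 9 districts.
No choice of 2 transmitter sites does better; here Eastgate, Market are left uncovered.

9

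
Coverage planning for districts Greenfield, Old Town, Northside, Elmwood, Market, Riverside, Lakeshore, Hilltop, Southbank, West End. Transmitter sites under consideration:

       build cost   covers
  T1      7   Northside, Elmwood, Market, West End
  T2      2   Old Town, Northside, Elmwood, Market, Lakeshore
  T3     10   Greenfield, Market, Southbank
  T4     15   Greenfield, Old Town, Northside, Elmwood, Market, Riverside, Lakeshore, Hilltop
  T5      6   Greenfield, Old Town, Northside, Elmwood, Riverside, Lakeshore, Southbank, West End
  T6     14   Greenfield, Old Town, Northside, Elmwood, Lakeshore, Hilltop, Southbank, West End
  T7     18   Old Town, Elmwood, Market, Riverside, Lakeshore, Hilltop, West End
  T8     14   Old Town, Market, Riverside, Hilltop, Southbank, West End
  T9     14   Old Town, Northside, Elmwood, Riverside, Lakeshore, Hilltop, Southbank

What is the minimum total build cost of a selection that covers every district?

20

T5, T8 cover every district at build cost 6 + 14 = 20.
Any cover uses at least 2 transmitter sites; among all covering selections none totals below 20.
Greedy by coverage-per-build cost would pick T2, T5, T6 for 22 — worse than the optimum 20.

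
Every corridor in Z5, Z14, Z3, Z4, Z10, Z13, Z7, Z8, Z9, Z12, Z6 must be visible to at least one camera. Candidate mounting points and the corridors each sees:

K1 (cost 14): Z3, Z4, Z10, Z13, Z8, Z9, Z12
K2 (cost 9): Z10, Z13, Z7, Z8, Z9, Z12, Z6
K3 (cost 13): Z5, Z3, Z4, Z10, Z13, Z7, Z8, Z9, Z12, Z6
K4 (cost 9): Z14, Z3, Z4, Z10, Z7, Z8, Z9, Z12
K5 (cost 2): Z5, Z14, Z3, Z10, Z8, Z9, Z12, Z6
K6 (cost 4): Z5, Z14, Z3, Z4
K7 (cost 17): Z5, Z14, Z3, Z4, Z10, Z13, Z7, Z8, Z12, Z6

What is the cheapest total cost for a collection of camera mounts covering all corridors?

K2, K6 cover every corridor at cost 9 + 4 = 13.
Any cover uses at least 2 camera mounts; among all covering selections none totals below 13.

13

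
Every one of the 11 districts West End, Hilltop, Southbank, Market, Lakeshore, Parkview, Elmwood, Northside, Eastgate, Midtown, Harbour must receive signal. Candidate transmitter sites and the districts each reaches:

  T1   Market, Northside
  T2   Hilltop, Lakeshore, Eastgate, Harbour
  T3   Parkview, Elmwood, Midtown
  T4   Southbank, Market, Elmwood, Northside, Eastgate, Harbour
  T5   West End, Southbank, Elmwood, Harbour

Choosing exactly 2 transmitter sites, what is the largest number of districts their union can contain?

Choosing T2, T4 covers {Hilltop, Southbank, Market, Lakeshore, Elmwood, Northside, Eastgate, Harbour} — 8 districts.
No choice of 2 transmitter sites does better; here West End, Parkview, Midtown are left uncovered.

8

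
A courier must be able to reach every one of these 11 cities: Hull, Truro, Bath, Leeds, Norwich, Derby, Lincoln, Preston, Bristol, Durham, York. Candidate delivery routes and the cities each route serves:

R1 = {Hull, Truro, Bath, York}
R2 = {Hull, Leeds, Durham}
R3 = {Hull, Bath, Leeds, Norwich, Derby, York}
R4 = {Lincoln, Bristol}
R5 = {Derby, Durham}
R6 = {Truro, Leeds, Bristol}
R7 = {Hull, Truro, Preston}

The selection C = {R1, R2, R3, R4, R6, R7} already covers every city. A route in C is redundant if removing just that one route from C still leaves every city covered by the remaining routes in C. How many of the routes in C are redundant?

Drop R1: the rest still cover every city — redundant.
Drop R2: Durham uncovered — not redundant.
Drop R3: Norwich, Derby uncovered — not redundant.
Drop R4: Lincoln uncovered — not redundant.
Drop R6: the rest still cover every city — redundant.
Drop R7: Preston uncovered — not redundant.
2 redundant: R1, R6.

2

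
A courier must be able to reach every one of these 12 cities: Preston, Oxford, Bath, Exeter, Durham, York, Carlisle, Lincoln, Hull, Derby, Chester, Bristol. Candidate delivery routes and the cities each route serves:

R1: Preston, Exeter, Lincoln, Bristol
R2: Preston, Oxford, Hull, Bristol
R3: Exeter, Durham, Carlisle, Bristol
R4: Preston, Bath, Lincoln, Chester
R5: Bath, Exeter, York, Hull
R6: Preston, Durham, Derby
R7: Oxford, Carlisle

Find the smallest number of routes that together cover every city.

R1, R4, R5, R6, R7 together cover {Preston, Oxford, Bath, Exeter, Durham, York, Carlisle, Lincoln, Hull, Derby, Chester, Bristol} — every city.
No 4 of the 7 routes cover everything (all 35 size-4 selections fall short), so 5 is minimum.
Greedy (largest uncovered first) would take R1, R5, R3, R2, R4, R6 — 6 routes — but 5 suffice.

5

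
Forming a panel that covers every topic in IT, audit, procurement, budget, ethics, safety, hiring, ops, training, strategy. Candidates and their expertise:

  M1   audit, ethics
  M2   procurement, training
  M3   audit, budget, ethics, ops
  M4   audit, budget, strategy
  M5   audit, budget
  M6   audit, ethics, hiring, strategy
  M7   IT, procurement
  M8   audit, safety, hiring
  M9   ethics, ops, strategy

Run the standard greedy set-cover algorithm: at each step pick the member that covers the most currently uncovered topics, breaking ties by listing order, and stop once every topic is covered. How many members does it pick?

Pick 1: M3 covers 4 new topics (audit, budget, ethics, ops).
Pick 2: M2 covers 2 new topics (procurement, training).
Pick 3: M6 covers 2 new topics (hiring, strategy).
Pick 4: M7 covers 1 new topics (IT).
Pick 5: M8 covers 1 new topics (safety).
Greedy uses 5 members.

5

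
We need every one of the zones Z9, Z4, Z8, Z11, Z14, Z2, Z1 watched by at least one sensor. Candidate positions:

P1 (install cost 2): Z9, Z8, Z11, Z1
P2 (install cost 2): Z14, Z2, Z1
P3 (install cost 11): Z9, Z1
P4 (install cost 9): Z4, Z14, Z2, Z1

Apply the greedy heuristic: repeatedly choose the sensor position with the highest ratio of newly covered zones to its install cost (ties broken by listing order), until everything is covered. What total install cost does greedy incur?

Pick 1: P1 adds 4 new (Z9, Z8, Z11, Z1) at install cost 2 (ratio 4/2).
Pick 2: P2 adds 2 new (Z14, Z2) at install cost 2 (ratio 2/2).
Pick 3: P4 adds 1 new (Z4) at install cost 9 (ratio 1/9).
Greedy total install cost: 2 + 2 + 9 = 13. (The true optimum is 11, so greedy overshoots here.)

13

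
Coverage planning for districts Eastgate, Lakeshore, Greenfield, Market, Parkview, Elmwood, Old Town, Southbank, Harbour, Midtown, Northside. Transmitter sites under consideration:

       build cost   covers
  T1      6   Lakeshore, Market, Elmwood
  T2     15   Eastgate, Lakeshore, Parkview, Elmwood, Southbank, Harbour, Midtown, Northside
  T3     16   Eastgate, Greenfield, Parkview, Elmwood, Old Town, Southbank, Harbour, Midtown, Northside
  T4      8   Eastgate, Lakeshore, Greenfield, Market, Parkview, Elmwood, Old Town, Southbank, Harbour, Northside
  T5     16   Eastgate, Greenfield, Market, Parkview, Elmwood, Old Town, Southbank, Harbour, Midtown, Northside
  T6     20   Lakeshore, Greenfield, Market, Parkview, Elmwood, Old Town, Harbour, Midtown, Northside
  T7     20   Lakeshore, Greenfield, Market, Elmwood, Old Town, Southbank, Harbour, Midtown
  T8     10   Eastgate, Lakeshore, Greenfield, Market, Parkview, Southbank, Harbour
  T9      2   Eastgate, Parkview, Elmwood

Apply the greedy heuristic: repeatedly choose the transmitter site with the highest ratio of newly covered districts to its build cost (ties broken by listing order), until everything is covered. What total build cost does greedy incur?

25

Pick 1: T9 adds 3 new (Eastgate, Parkview, Elmwood) at build cost 2 (ratio 3/2).
Pick 2: T4 adds 7 new (Lakeshore, Greenfield, Market, Old Town, Southbank, Harbour, Northside) at build cost 8 (ratio 7/8).
Pick 3: T2 adds 1 new (Midtown) at build cost 15 (ratio 1/15).
Greedy total build cost: 2 + 8 + 15 = 25. (The true optimum is 22, so greedy overshoots here.)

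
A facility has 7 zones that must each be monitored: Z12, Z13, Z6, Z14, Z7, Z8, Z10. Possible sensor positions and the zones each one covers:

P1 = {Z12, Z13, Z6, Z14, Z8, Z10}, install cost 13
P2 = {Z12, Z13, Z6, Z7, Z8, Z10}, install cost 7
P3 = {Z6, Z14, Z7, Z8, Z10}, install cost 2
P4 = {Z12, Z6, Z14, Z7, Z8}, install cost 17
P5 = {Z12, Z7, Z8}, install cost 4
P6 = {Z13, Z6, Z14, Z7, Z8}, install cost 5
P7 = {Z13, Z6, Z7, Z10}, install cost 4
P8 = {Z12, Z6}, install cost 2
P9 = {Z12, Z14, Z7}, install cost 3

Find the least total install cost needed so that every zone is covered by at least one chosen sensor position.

8

P3, P7, P8 cover every zone at install cost 2 + 4 + 2 = 8.
Any cover uses at least 2 sensor positions; among all covering selections none totals below 8.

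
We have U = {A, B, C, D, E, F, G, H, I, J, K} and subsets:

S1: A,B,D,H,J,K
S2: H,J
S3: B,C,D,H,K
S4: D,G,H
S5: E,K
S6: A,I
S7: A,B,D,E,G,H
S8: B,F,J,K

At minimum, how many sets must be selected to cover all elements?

4

S3, S6, S7, S8 together cover {A, B, C, D, E, F, G, H, I, J, K} — every element.
No 3 of the 8 sets cover everything (all 56 triples fall short), so 4 is minimum.
Greedy (largest uncovered first) would take S1, S7, S3, S6, S8 — 5 sets — but 4 suffice.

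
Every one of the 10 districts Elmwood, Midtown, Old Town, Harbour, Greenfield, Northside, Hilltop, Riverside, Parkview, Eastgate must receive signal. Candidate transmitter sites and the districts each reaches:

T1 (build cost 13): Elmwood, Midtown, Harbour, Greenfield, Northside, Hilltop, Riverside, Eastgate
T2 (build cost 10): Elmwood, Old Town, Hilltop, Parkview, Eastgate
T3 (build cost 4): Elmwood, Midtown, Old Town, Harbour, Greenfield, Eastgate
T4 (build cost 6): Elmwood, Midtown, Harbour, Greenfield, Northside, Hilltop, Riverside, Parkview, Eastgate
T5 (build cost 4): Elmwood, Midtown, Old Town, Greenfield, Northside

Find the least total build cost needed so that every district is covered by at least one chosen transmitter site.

T3, T4 cover every district at build cost 4 + 6 = 10.
Any cover uses at least 2 transmitter sites; among all covering selections none totals below 10.

10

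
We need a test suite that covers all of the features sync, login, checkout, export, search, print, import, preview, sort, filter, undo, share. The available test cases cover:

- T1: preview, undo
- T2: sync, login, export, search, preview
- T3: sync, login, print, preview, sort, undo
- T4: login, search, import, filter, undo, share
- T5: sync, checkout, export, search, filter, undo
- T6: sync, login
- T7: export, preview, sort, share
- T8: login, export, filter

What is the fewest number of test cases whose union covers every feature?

T3, T4, T5 together cover {sync, login, checkout, export, search, print, import, preview, sort, filter, undo, share} — every feature.
No 2 of the 8 test cases cover everything (all 28 pairs fall short), so 3 is minimum.

3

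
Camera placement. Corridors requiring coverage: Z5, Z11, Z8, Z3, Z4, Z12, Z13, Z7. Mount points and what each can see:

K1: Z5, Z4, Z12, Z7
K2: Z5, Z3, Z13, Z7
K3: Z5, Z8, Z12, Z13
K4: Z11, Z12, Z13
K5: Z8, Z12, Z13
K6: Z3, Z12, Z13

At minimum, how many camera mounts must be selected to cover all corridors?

4

K1, K2, K3, K4 together cover {Z5, Z11, Z8, Z3, Z4, Z12, Z13, Z7} — every corridor.
No 3 of the 6 camera mounts cover everything (all 20 triples fall short), so 4 is minimum.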